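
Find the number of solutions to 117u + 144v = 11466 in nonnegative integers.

7

gcd(144, 117) = 9  (144 = 1·117 + 27, 117 = 4·27 + 9, 27 = 3·9).
Back-substituting, 117·(5) + 144·(-4) = 9.
Scale by 1274: one solution is (6370, -5096). Reduce u mod 16: (2, 78).
General: u = 2 + 16t, v = 78 - 13t.
u ≥ 0 ⇒ t ≥ 0; v ≥ 0 ⇒ t ≤ 6. So t ∈ [0, 6]: 7 solutions.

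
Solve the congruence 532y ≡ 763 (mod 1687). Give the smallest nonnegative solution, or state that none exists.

49

gcd(1687, 532):
  1687 = 3×532 + 91
  532 = 5×91 + 77
  91 = 1×77 + 14
  77 = 5×14 + 7
  14 = 2×7
so gcd(1687, 532) = 7.
7 divides 763, so solutions exist.
Back-substitute for Bézout coefficients:
  7 = 77 - 5×14
  ... = 532×(111) + 1687×(-35)
So 532×(111) ≡ 7 (mod 1687); multiply by 109: y ≡ 12099 (mod 241).
Smallest nonnegative: y = 12099 mod 241 = 49.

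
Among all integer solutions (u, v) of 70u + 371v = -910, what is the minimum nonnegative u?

40

gcd(371, 70) = 7  (371 = 5×70 + 21, 70 = 3×21 + 7, 21 = 3×7).
7 divides -910, so solutions exist.
Back-substituting, 70×(16) + 371×(-3) = 7.
Scale by -910/7 = -130: (u₀, v₀) = (-2080, 390).
General solution: u = -2080 + 53t, v = 390 - 10t for integer t.
u ≥ 0: smallest is -2080 mod 53 = 40 (at t = 40), with v = -10.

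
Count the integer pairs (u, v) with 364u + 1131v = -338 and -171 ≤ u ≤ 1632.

gcd(1131, 364) = 13  (1131 = 3*364 + 39, 364 = 9*39 + 13, 39 = 3*13).
Back-substituting, 364*(28) + 1131*(-9) = 13.
Scale by -26: particular solution (-728, 234); reduce u mod 87: (55, -18).
General solution: u = 55 + 87t, v = -18 - 28t for integer t.
-171 ≤ 55 + 87t ≤ 1632 gives t ∈ [-2, 18], which is 21 values.

21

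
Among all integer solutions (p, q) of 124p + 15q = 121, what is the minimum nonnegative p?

gcd(124, 15) = 1.
1 divides 121, so solutions exist.
By Bézout, 124·(4) + 15·(-33) = 1.
Scale by 121/1 = 121: (p₀, q₀) = (484, -3993).
General solution: p = 484 + 15t, q = -3993 - 124t for integer t.
p ≥ 0: smallest is 484 mod 15 = 4 (at t = -32), with q = -25.

4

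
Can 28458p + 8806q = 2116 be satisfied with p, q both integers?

no

gcd(28458, 8806) = 34  (28458 = 3*8806 + 2040, 8806 = 4*2040 + 646, 2040 = 3*646 + 102, 646 = 6*102 + 34, 102 = 3*34).
34 does not divide 2116 (remainder 8), so no integer solutions.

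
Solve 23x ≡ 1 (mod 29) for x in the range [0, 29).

24

gcd(29, 23):
  29 = 1*23 + 6
  23 = 3*6 + 5
  6 = 1*5 + 1
  5 = 5*1
so gcd(29, 23) = 1.
Back-substitute for Bézout coefficients:
  1 = 6 - 1*5
  ... = 23*(-5) + 29*(4)
So 23*-5 ≡ 1 (mod 29), and -5 mod 29 = 24.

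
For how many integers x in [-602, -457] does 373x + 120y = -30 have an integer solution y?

gcd(373, 120):
  373 = 3·120 + 13
  120 = 9·13 + 3
  13 = 4·3 + 1
  3 = 3·1
so gcd(373, 120) = 1.
Back-substitute for Bézout coefficients:
  1 = 13 - 4·3
  ... = 373·(37) + 120·(-115)
Scale by -30: particular solution (-1110, 3450); reduce x mod 120: (90, -280).
General solution: x = 90 + 120t, y = -280 - 373t for integer t.
-602 ≤ 90 + 120t ≤ -457 gives t ∈ [-5, -5], which is 1 value.

1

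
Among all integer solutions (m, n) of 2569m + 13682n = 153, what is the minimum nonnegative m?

gcd(13682, 2569):
  13682 = 5×2569 + 837
  2569 = 3×837 + 58
  837 = 14×58 + 25
  58 = 2×25 + 8
  25 = 3×8 + 1
  8 = 8×1
so gcd(13682, 2569) = 1.
1 divides 153, so solutions exist.
Back-substitute for Bézout coefficients:
  1 = 25 - 3×8
  ... = 2569×(-1651) + 13682×(310)
Scale by 153/1 = 153: (m₀, n₀) = (-252603, 47430).
General solution: m = -252603 + 13682t, n = 47430 - 2569t for integer t.
m ≥ 0: smallest is -252603 mod 13682 = 7355 (at t = 19), with n = -1381.

7355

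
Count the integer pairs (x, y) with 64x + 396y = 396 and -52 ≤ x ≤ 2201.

23

gcd(396, 64):
  396 = 6*64 + 12
  64 = 5*12 + 4
  12 = 3*4
so gcd(396, 64) = 4.
Back-substitute for Bézout coefficients:
  4 = 64 - 5*12
  ... = 64*(31) + 396*(-5)
Scale by 99: particular solution (3069, -495); reduce x mod 99: (0, 1).
General solution: x = 0 + 99t, y = 1 - 16t for integer t.
-52 ≤ 0 + 99t ≤ 2201 gives t ∈ [0, 22], which is 23 values.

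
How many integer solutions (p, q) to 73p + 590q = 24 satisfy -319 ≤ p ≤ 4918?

gcd(590, 73) = 1.
By Bézout, 73·(97) + 590·(-12) = 1.
Particular solution: (558, -69).
General solution: p = 558 + 590t, q = -69 - 73t for integer t.
-319 ≤ 558 + 590t ≤ 4918 gives t ∈ [-1, 7], which is 9 values.

9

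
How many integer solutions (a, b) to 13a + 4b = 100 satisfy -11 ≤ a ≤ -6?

gcd(13, 4) = 1.
By Bézout, 13*(1) + 4*(-3) = 1.
Particular solution: (0, 25).
General solution: a = 0 + 4t, b = 25 - 13t for integer t.
-11 ≤ 0 + 4t ≤ -6 gives t ∈ [-2, -2], which is 1 value.

1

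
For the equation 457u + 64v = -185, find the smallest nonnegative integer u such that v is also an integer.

gcd(457, 64):
  457 = 7*64 + 9
  64 = 7*9 + 1
  9 = 9*1
so gcd(457, 64) = 1.
1 divides -185, so solutions exist.
Back-substitute for Bézout coefficients:
  1 = 64 - 7*9
  ... = 457*(-7) + 64*(50)
Scale by -185/1 = -185: (u₀, v₀) = (1295, -9250).
General solution: u = 1295 + 64t, v = -9250 - 457t for integer t.
u ≥ 0: smallest is 1295 mod 64 = 15 (at t = -20), with v = -110.

15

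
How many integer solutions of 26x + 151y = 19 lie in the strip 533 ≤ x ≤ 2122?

gcd(151, 26) = 1  (151 = 5×26 + 21, 26 = 1×21 + 5, 21 = 4×5 + 1, 5 = 5×1).
Back-substituting, 26×(-29) + 151×(5) = 1.
Scale by 19: particular solution (-551, 95); reduce x mod 151: (53, -9).
General solution: x = 53 + 151t, y = -9 - 26t for integer t.
533 ≤ 53 + 151t ≤ 2122 gives t ∈ [4, 13], which is 10 values.

10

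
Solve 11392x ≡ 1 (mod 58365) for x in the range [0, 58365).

gcd(58365, 11392) = 1.
By Bézout, 11392*(-14207) + 58365*(2773) = 1.
So 11392*-14207 ≡ 1 (mod 58365), and -14207 mod 58365 = 44158.

44158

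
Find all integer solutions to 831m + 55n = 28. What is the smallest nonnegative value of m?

23

gcd(831, 55) = 1.
1 divides 28, so solutions exist.
By Bézout, 831*(-9) + 55*(136) = 1.
Scale by 28/1 = 28: (m₀, n₀) = (-252, 3808).
General solution: m = -252 + 55t, n = 3808 - 831t for integer t.
m ≥ 0: smallest is -252 mod 55 = 23 (at t = 5), with n = -347.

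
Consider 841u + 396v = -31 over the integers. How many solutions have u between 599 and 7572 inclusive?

gcd(841, 396) = 1.
By Bézout, 841·(97) + 396·(-206) = 1.
Particular solution: (161, -342).
General solution: u = 161 + 396t, v = -342 - 841t for integer t.
599 ≤ 161 + 396t ≤ 7572 gives t ∈ [2, 18], which is 17 values.

17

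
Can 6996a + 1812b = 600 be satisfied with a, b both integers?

yes

gcd(6996, 1812) = 12  (6996 = 3*1812 + 1560, 1812 = 1*1560 + 252, 1560 = 6*252 + 48, 252 = 5*48 + 12, 48 = 4*12).
12 divides 600, so integer solutions exist.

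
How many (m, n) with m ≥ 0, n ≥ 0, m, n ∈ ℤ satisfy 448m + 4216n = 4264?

0

gcd(4216, 448):
  4216 = 9*448 + 184
  448 = 2*184 + 80
  184 = 2*80 + 24
  80 = 3*24 + 8
  24 = 3*8
so gcd(4216, 448) = 8.
Back-substitute for Bézout coefficients:
  8 = 80 - 3*24
  ... = 448*(160) + 4216*(-17)
Scale by 533: one solution is (85280, -9061). Reduce m mod 527: (433, -45).
General: m = 433 + 527t, n = -45 - 56t.
m ≥ 0 ⇒ t ≥ 0; n ≥ 0 ⇒ t ≤ -1. So t ∈ [0, -1]: 0 solutions.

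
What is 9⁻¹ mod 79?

gcd(79, 9):
  79 = 8*9 + 7
  9 = 1*7 + 2
  7 = 3*2 + 1
  2 = 2*1
so gcd(79, 9) = 1.
Back-substitute for Bézout coefficients:
  1 = 7 - 3*2
  ... = 9*(-35) + 79*(4)
So 9*-35 ≡ 1 (mod 79), and -35 mod 79 = 44.

44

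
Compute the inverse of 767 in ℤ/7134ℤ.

3953

gcd(7134, 767):
  7134 = 9×767 + 231
  767 = 3×231 + 74
  231 = 3×74 + 9
  74 = 8×9 + 2
  9 = 4×2 + 1
  2 = 2×1
so gcd(7134, 767) = 1.
Back-substitute for Bézout coefficients:
  1 = 9 - 4×2
  ... = 767×(-3181) + 7134×(342)
So 767×-3181 ≡ 1 (mod 7134), and -3181 mod 7134 = 3953.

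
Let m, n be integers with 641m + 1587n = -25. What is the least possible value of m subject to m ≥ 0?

gcd(1587, 641):
  1587 = 2*641 + 305
  641 = 2*305 + 31
  305 = 9*31 + 26
  31 = 1*26 + 5
  26 = 5*5 + 1
  5 = 5*1
so gcd(1587, 641) = 1.
1 divides -25, so solutions exist.
Back-substitute for Bézout coefficients:
  1 = 26 - 5*5
  ... = 641*(-307) + 1587*(124)
Scale by -25/1 = -25: (m₀, n₀) = (7675, -3100).
General solution: m = 7675 + 1587t, n = -3100 - 641t for integer t.
m ≥ 0: smallest is 7675 mod 1587 = 1327 (at t = -4), with n = -536.

1327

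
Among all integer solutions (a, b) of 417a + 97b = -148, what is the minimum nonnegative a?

gcd(417, 97):
  417 = 4×97 + 29
  97 = 3×29 + 10
  29 = 2×10 + 9
  10 = 1×9 + 1
  9 = 9×1
so gcd(417, 97) = 1.
1 divides -148, so solutions exist.
Back-substitute for Bézout coefficients:
  1 = 10 - 1×9
  ... = 417×(-10) + 97×(43)
Scale by -148/1 = -148: (a₀, b₀) = (1480, -6364).
General solution: a = 1480 + 97t, b = -6364 - 417t for integer t.
a ≥ 0: smallest is 1480 mod 97 = 25 (at t = -15), with b = -109.

25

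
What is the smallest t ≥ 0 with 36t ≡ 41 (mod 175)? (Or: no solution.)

gcd(175, 36) = 1  (175 = 4*36 + 31, 36 = 1*31 + 5, 31 = 6*5 + 1, 5 = 5*1).
1 divides 41, so solutions exist.
Back-substituting, 36*(-34) + 175*(7) = 1.
So 36*(-34) ≡ 1 (mod 175); multiply by 41: t ≡ -1394 (mod 175).
Smallest nonnegative: t = -1394 mod 175 = 6.

6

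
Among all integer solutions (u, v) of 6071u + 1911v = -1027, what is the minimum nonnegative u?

127

gcd(6071, 1911):
  6071 = 3*1911 + 338
  1911 = 5*338 + 221
  338 = 1*221 + 117
  221 = 1*117 + 104
  117 = 1*104 + 13
  104 = 8*13
so gcd(6071, 1911) = 13.
13 divides -1027, so solutions exist.
Back-substitute for Bézout coefficients:
  13 = 117 - 1*104
  ... = 6071*(17) + 1911*(-54)
Scale by -1027/13 = -79: (u₀, v₀) = (-1343, 4266).
General solution: u = -1343 + 147t, v = 4266 - 467t for integer t.
u ≥ 0: smallest is -1343 mod 147 = 127 (at t = 10), with v = -404.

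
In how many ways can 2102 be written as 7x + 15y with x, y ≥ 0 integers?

gcd(15, 7) = 1.
By Bézout, 7·(-2) + 15·(1) = 1.
One solution: (11, 135).
General: x = 11 + 15t, y = 135 - 7t.
x ≥ 0 ⇒ t ≥ 0; y ≥ 0 ⇒ t ≤ 19. So t ∈ [0, 19]: 20 solutions.

20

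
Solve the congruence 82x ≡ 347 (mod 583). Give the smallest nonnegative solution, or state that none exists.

gcd(583, 82):
  583 = 7×82 + 9
  82 = 9×9 + 1
  9 = 9×1
so gcd(583, 82) = 1.
1 divides 347, so solutions exist.
Back-substitute for Bézout coefficients:
  1 = 82 - 9×9
  ... = 82×(64) + 583×(-9)
So 82×(64) ≡ 1 (mod 583); multiply by 347: x ≡ 22208 (mod 583).
Smallest nonnegative: x = 22208 mod 583 = 54.

54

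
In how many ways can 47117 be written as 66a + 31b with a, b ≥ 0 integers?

gcd(66, 31):
  66 = 2×31 + 4
  31 = 7×4 + 3
  4 = 1×3 + 1
  3 = 3×1
so gcd(66, 31) = 1.
Back-substitute for Bézout coefficients:
  1 = 4 - 1×3
  ... = 66×(8) + 31×(-17)
Scale by 47117: one solution is (376936, -800989). Reduce a mod 31: (7, 1505).
General: a = 7 + 31t, b = 1505 - 66t.
a ≥ 0 ⇒ t ≥ 0; b ≥ 0 ⇒ t ≤ 22. So t ∈ [0, 22]: 23 solutions.

23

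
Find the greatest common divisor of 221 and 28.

gcd(221, 28):
  221 = 7*28 + 25
  28 = 1*25 + 3
  25 = 8*3 + 1
  3 = 3*1
so gcd(221, 28) = 1.

1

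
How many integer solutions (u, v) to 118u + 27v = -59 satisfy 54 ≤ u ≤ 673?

gcd(118, 27) = 1  (118 = 4*27 + 10, 27 = 2*10 + 7, 10 = 1*7 + 3, 7 = 2*3 + 1, 3 = 3*1).
Back-substituting, 118*(-8) + 27*(35) = 1.
Scale by -59: particular solution (472, -2065); reduce u mod 27: (13, -59).
General solution: u = 13 + 27t, v = -59 - 118t for integer t.
54 ≤ 13 + 27t ≤ 673 gives t ∈ [2, 24], which is 23 values.

23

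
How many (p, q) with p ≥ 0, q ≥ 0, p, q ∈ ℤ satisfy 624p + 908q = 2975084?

21

gcd(908, 624) = 4  (908 = 1·624 + 284, 624 = 2·284 + 56, 284 = 5·56 + 4, 56 = 14·4).
Back-substituting, 624·(-16) + 908·(11) = 4.
Scale by 743771: one solution is (-11900336, 8181481). Reduce p mod 227: (139, 3181).
General: p = 139 + 227t, q = 3181 - 156t.
p ≥ 0 ⇒ t ≥ 0; q ≥ 0 ⇒ t ≤ 20. So t ∈ [0, 20]: 21 solutions.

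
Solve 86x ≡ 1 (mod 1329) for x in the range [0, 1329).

gcd(1329, 86) = 1  (1329 = 15·86 + 39, 86 = 2·39 + 8, 39 = 4·8 + 7, 8 = 1·7 + 1, 7 = 7·1).
Back-substituting, 86·(170) + 1329·(-11) = 1.
So 86·170 ≡ 1 (mod 1329), and 170 mod 1329 = 170.

170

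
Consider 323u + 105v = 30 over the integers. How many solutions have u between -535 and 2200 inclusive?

gcd(323, 105) = 1  (323 = 3×105 + 8, 105 = 13×8 + 1, 8 = 8×1).
Back-substituting, 323×(-13) + 105×(40) = 1.
Scale by 30: particular solution (-390, 1200); reduce u mod 105: (30, -92).
General solution: u = 30 + 105t, v = -92 - 323t for integer t.
-535 ≤ 30 + 105t ≤ 2200 gives t ∈ [-5, 20], which is 26 values.

26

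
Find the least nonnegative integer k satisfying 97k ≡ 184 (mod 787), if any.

gcd(787, 97) = 1  (787 = 8·97 + 11, 97 = 8·11 + 9, 11 = 1·9 + 2, 9 = 4·2 + 1, 2 = 2·1).
1 divides 184, so solutions exist.
Back-substituting, 97·(357) + 787·(-44) = 1.
So 97·(357) ≡ 1 (mod 787); multiply by 184: k ≡ 65688 (mod 787).
Smallest nonnegative: k = 65688 mod 787 = 367.

367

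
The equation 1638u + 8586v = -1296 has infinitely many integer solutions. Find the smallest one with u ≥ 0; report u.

gcd(8586, 1638):
  8586 = 5·1638 + 396
  1638 = 4·396 + 54
  396 = 7·54 + 18
  54 = 3·18
so gcd(8586, 1638) = 18.
18 divides -1296, so solutions exist.
Back-substitute for Bézout coefficients:
  18 = 396 - 7·54
  ... = 1638·(-152) + 8586·(29)
Scale by -1296/18 = -72: (u₀, v₀) = (10944, -2088).
General solution: u = 10944 + 477t, v = -2088 - 91t for integer t.
u ≥ 0: smallest is 10944 mod 477 = 450 (at t = -22), with v = -86.

450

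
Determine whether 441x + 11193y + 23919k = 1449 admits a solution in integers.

yes

gcd(11193, 441):
  11193 = 25·441 + 168
  441 = 2·168 + 105
  168 = 1·105 + 63
  105 = 1·63 + 42
  63 = 1·42 + 21
  42 = 2·21
so gcd(11193, 441) = 21.
gcd(21, 23919) = 21.
21 divides 1449, so integer solutions exist.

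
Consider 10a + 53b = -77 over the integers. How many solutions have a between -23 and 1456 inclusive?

28

gcd(53, 10) = 1  (53 = 5*10 + 3, 10 = 3*3 + 1, 3 = 3*1).
Back-substituting, 10*(16) + 53*(-3) = 1.
Scale by -77: particular solution (-1232, 231); reduce a mod 53: (40, -9).
General solution: a = 40 + 53t, b = -9 - 10t for integer t.
-23 ≤ 40 + 53t ≤ 1456 gives t ∈ [-1, 26], which is 28 values.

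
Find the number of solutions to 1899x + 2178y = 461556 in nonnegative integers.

gcd(2178, 1899) = 9  (2178 = 1×1899 + 279, 1899 = 6×279 + 225, 279 = 1×225 + 54, 225 = 4×54 + 9, 54 = 6×9).
Back-substituting, 1899×(39) + 2178×(-34) = 9.
Scale by 51284: one solution is (2000076, -1743656). Reduce x mod 242: (188, 48).
General: x = 188 + 242t, y = 48 - 211t.
x ≥ 0 ⇒ t ≥ 0; y ≥ 0 ⇒ t ≤ 0. So t ∈ [0, 0]: 1 solution.

1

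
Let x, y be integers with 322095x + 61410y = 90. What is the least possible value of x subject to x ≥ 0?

gcd(322095, 61410):
  322095 = 5·61410 + 15045
  61410 = 4·15045 + 1230
  15045 = 12·1230 + 285
  1230 = 4·285 + 90
  285 = 3·90 + 15
  90 = 6·15
so gcd(322095, 61410) = 15.
15 divides 90, so solutions exist.
Back-substitute for Bézout coefficients:
  15 = 285 - 3·90
  ... = 322095·(649) + 61410·(-3404)
Scale by 90/15 = 6: (x₀, y₀) = (3894, -20424).
General solution: x = 3894 + 4094t, y = -20424 - 21473t for integer t.
x ≥ 0: smallest is 3894 mod 4094 = 3894 (at t = 0), with y = -20424.

3894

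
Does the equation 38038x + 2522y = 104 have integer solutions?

gcd(38038, 2522) = 26.
26 divides 104, so integer solutions exist.

yes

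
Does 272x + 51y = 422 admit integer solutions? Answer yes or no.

no

gcd(272, 51) = 17  (272 = 5×51 + 17, 51 = 3×17).
17 does not divide 422 (remainder 14), so no integer solutions.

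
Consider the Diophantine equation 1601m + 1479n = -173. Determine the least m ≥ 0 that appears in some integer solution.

1223

gcd(1601, 1479) = 1.
1 divides -173, so solutions exist.
By Bézout, 1601·(-691) + 1479·(748) = 1.
Scale by -173/1 = -173: (m₀, n₀) = (119543, -129404).
General solution: m = 119543 + 1479t, n = -129404 - 1601t for integer t.
m ≥ 0: smallest is 119543 mod 1479 = 1223 (at t = -80), with n = -1324.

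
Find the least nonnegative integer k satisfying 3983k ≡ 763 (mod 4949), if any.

gcd(4949, 3983):
  4949 = 1×3983 + 966
  3983 = 4×966 + 119
  966 = 8×119 + 14
  119 = 8×14 + 7
  14 = 2×7
so gcd(4949, 3983) = 7.
7 divides 763, so solutions exist.
Back-substitute for Bézout coefficients:
  7 = 119 - 8×14
  ... = 3983×(333) + 4949×(-268)
So 3983×(333) ≡ 7 (mod 4949); multiply by 109: k ≡ 36297 (mod 707).
Smallest nonnegative: k = 36297 mod 707 = 240.

240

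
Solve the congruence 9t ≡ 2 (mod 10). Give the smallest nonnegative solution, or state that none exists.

gcd(10, 9) = 1  (10 = 1×9 + 1, 9 = 9×1).
1 divides 2, so solutions exist.
Back-substituting, 9×(-1) + 10×(1) = 1.
So 9×(-1) ≡ 1 (mod 10); multiply by 2: t ≡ -2 (mod 10).
Smallest nonnegative: t = -2 mod 10 = 8.

8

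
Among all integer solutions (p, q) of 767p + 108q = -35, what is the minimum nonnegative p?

gcd(767, 108):
  767 = 7·108 + 11
  108 = 9·11 + 9
  11 = 1·9 + 2
  9 = 4·2 + 1
  2 = 2·1
so gcd(767, 108) = 1.
1 divides -35, so solutions exist.
Back-substitute for Bézout coefficients:
  1 = 9 - 4·2
  ... = 767·(-49) + 108·(348)
Scale by -35/1 = -35: (p₀, q₀) = (1715, -12180).
General solution: p = 1715 + 108t, q = -12180 - 767t for integer t.
p ≥ 0: smallest is 1715 mod 108 = 95 (at t = -15), with q = -675.

95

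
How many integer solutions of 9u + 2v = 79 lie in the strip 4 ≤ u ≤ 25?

11

gcd(9, 2) = 1  (9 = 4·2 + 1, 2 = 2·1).
Back-substituting, 9·(1) + 2·(-4) = 1.
Scale by 79: particular solution (79, -316); reduce u mod 2: (1, 35).
General solution: u = 1 + 2t, v = 35 - 9t for integer t.
4 ≤ 1 + 2t ≤ 25 gives t ∈ [2, 12], which is 11 values.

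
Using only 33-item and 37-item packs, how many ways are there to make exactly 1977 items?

Need nonnegative integers with 33j + 37k = 1977.
gcd(33, 37) = 1, and 33·(9) + 37·(-8) = 1.
So (j₀, k₀) = (17793, -15816); general j = 17793 + 37t, k = -15816 - 33t.
j ≥ 0 ⇒ t ≥ -480; k ≥ 0 ⇒ t ≤ -480. That's 1 value of t.

1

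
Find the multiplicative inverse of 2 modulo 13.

gcd(13, 2) = 1.
By Bézout, 2×(-6) + 13×(1) = 1.
So 2×-6 ≡ 1 (mod 13), and -6 mod 13 = 7.

7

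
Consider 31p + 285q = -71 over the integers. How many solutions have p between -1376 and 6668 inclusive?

gcd(285, 31):
  285 = 9*31 + 6
  31 = 5*6 + 1
  6 = 6*1
so gcd(285, 31) = 1.
Back-substitute for Bézout coefficients:
  1 = 31 - 5*6
  ... = 31*(46) + 285*(-5)
Scale by -71: particular solution (-3266, 355); reduce p mod 285: (154, -17).
General solution: p = 154 + 285t, q = -17 - 31t for integer t.
-1376 ≤ 154 + 285t ≤ 6668 gives t ∈ [-5, 22], which is 28 values.

28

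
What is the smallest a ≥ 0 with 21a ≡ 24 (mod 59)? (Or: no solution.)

gcd(59, 21):
  59 = 2×21 + 17
  21 = 1×17 + 4
  17 = 4×4 + 1
  4 = 4×1
so gcd(59, 21) = 1.
1 divides 24, so solutions exist.
Back-substitute for Bézout coefficients:
  1 = 17 - 4×4
  ... = 21×(-14) + 59×(5)
So 21×(-14) ≡ 1 (mod 59); multiply by 24: a ≡ -336 (mod 59).
Smallest nonnegative: a = -336 mod 59 = 18.

18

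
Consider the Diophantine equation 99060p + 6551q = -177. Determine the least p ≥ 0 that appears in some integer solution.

4672

gcd(99060, 6551) = 1  (99060 = 15·6551 + 795, 6551 = 8·795 + 191, 795 = 4·191 + 31, 191 = 6·31 + 5, 31 = 6·5 + 1, 5 = 5·1).
1 divides -177, so solutions exist.
Back-substituting, 99060·(1269) + 6551·(-19189) = 1.
Scale by -177/1 = -177: (p₀, q₀) = (-224613, 3396453).
General solution: p = -224613 + 6551t, q = 3396453 - 99060t for integer t.
p ≥ 0: smallest is -224613 mod 6551 = 4672 (at t = 35), with q = -70647.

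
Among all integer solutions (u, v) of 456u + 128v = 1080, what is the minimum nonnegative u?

gcd(456, 128):
  456 = 3*128 + 72
  128 = 1*72 + 56
  72 = 1*56 + 16
  56 = 3*16 + 8
  16 = 2*8
so gcd(456, 128) = 8.
8 divides 1080, so solutions exist.
Back-substitute for Bézout coefficients:
  8 = 56 - 3*16
  ... = 456*(-7) + 128*(25)
Scale by 1080/8 = 135: (u₀, v₀) = (-945, 3375).
General solution: u = -945 + 16t, v = 3375 - 57t for integer t.
u ≥ 0: smallest is -945 mod 16 = 15 (at t = 60), with v = -45.

15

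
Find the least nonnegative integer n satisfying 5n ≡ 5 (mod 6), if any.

gcd(6, 5):
  6 = 1*5 + 1
  5 = 5*1
so gcd(6, 5) = 1.
1 divides 5, so solutions exist.
Back-substitute for Bézout coefficients:
  1 = 6 - 1*5
  ... = 5*(-1) + 6*(1)
So 5*(-1) ≡ 1 (mod 6); multiply by 5: n ≡ -5 (mod 6).
Smallest nonnegative: n = -5 mod 6 = 1.

1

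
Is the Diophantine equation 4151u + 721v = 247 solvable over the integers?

gcd(4151, 721) = 7.
7 does not divide 247 (remainder 2), so no integer solutions.

no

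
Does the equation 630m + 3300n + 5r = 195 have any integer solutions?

gcd(3300, 630) = 30  (3300 = 5*630 + 150, 630 = 4*150 + 30, 150 = 5*30).
gcd(30, 5) = 5.
5 divides 195, so integer solutions exist.

yes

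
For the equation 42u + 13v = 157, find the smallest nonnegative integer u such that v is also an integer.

9

gcd(42, 13):
  42 = 3*13 + 3
  13 = 4*3 + 1
  3 = 3*1
so gcd(42, 13) = 1.
1 divides 157, so solutions exist.
Back-substitute for Bézout coefficients:
  1 = 13 - 4*3
  ... = 42*(-4) + 13*(13)
Scale by 157/1 = 157: (u₀, v₀) = (-628, 2041).
General solution: u = -628 + 13t, v = 2041 - 42t for integer t.
u ≥ 0: smallest is -628 mod 13 = 9 (at t = 49), with v = -17.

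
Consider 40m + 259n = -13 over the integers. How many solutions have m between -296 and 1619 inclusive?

8

gcd(259, 40) = 1.
By Bézout, 40×(-123) + 259×(19) = 1.
Particular solution: (45, -7).
General solution: m = 45 + 259t, n = -7 - 40t for integer t.
-296 ≤ 45 + 259t ≤ 1619 gives t ∈ [-1, 6], which is 8 values.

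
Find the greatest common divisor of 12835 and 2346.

gcd(12835, 2346):
  12835 = 5·2346 + 1105
  2346 = 2·1105 + 136
  1105 = 8·136 + 17
  136 = 8·17
so gcd(12835, 2346) = 17.

17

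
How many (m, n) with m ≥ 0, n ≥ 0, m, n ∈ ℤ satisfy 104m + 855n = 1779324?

gcd(855, 104) = 1  (855 = 8·104 + 23, 104 = 4·23 + 12, 23 = 1·12 + 11, 12 = 1·11 + 1, 11 = 11·1).
Back-substituting, 104·(74) + 855·(-9) = 1.
Scale by 1779324: one solution is (131669976, -16013916). Reduce m mod 855: (831, 1980).
General: m = 831 + 855t, n = 1980 - 104t.
m ≥ 0 ⇒ t ≥ 0; n ≥ 0 ⇒ t ≤ 19. So t ∈ [0, 19]: 20 solutions.

20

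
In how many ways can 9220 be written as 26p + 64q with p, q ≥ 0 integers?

gcd(64, 26):
  64 = 2·26 + 12
  26 = 2·12 + 2
  12 = 6·2
so gcd(64, 26) = 2.
Back-substitute for Bézout coefficients:
  2 = 26 - 2·12
  ... = 26·(5) + 64·(-2)
Scale by 4610: one solution is (23050, -9220). Reduce p mod 32: (10, 140).
General: p = 10 + 32t, q = 140 - 13t.
p ≥ 0 ⇒ t ≥ 0; q ≥ 0 ⇒ t ≤ 10. So t ∈ [0, 10]: 11 solutions.

11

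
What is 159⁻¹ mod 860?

gcd(860, 159):
  860 = 5·159 + 65
  159 = 2·65 + 29
  65 = 2·29 + 7
  29 = 4·7 + 1
  7 = 7·1
so gcd(860, 159) = 1.
Back-substitute for Bézout coefficients:
  1 = 29 - 4·7
  ... = 159·(119) + 860·(-22)
So 159·119 ≡ 1 (mod 860), and 119 mod 860 = 119.

119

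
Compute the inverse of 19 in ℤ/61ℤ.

gcd(61, 19):
  61 = 3·19 + 4
  19 = 4·4 + 3
  4 = 1·3 + 1
  3 = 3·1
so gcd(61, 19) = 1.
Back-substitute for Bézout coefficients:
  1 = 4 - 1·3
  ... = 19·(-16) + 61·(5)
So 19·-16 ≡ 1 (mod 61), and -16 mod 61 = 45.

45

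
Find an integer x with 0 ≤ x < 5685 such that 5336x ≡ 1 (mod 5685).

5066

gcd(5685, 5336) = 1  (5685 = 1*5336 + 349, 5336 = 15*349 + 101, 349 = 3*101 + 46, 101 = 2*46 + 9, 46 = 5*9 + 1, 9 = 9*1).
Back-substituting, 5336*(-619) + 5685*(581) = 1.
So 5336*-619 ≡ 1 (mod 5685), and -619 mod 5685 = 5066.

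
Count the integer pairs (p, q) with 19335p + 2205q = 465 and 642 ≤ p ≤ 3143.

gcd(19335, 2205) = 15  (19335 = 8·2205 + 1695, 2205 = 1·1695 + 510, 1695 = 3·510 + 165, 510 = 3·165 + 15, 165 = 11·15).
Back-substituting, 19335·(-13) + 2205·(114) = 15.
Scale by 31: particular solution (-403, 3534); reduce p mod 147: (38, -333).
General solution: p = 38 + 147t, q = -333 - 1289t for integer t.
642 ≤ 38 + 147t ≤ 3143 gives t ∈ [5, 21], which is 17 values.

17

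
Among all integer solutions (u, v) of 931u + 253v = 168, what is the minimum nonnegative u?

101

gcd(931, 253):
  931 = 3×253 + 172
  253 = 1×172 + 81
  172 = 2×81 + 10
  81 = 8×10 + 1
  10 = 10×1
so gcd(931, 253) = 1.
1 divides 168, so solutions exist.
Back-substitute for Bézout coefficients:
  1 = 81 - 8×10
  ... = 931×(-25) + 253×(92)
Scale by 168/1 = 168: (u₀, v₀) = (-4200, 15456).
General solution: u = -4200 + 253t, v = 15456 - 931t for integer t.
u ≥ 0: smallest is -4200 mod 253 = 101 (at t = 17), with v = -371.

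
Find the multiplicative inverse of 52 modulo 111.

79

gcd(111, 52) = 1  (111 = 2*52 + 7, 52 = 7*7 + 3, 7 = 2*3 + 1, 3 = 3*1).
Back-substituting, 52*(-32) + 111*(15) = 1.
So 52*-32 ≡ 1 (mod 111), and -32 mod 111 = 79.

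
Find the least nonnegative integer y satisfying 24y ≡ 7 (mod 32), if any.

gcd(32, 24) = 8  (32 = 1×24 + 8, 24 = 3×8).
8 does not divide 7, so the congruence has no solution.

no solution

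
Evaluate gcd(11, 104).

gcd(104, 11):
  104 = 9×11 + 5
  11 = 2×5 + 1
  5 = 5×1
so gcd(104, 11) = 1.

1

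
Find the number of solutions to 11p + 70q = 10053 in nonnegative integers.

gcd(70, 11) = 1  (70 = 6×11 + 4, 11 = 2×4 + 3, 4 = 1×3 + 1, 3 = 3×1).
Back-substituting, 11×(-19) + 70×(3) = 1.
Scale by 10053: one solution is (-191007, 30159). Reduce p mod 70: (23, 140).
General: p = 23 + 70t, q = 140 - 11t.
p ≥ 0 ⇒ t ≥ 0; q ≥ 0 ⇒ t ≤ 12. So t ∈ [0, 12]: 13 solutions.

13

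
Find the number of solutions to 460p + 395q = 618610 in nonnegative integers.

gcd(460, 395):
  460 = 1×395 + 65
  395 = 6×65 + 5
  65 = 13×5
so gcd(460, 395) = 5.
Back-substitute for Bézout coefficients:
  5 = 395 - 6×65
  ... = 460×(-6) + 395×(7)
Scale by 123722: one solution is (-742332, 866054). Reduce p mod 79: (31, 1530).
General: p = 31 + 79t, q = 1530 - 92t.
p ≥ 0 ⇒ t ≥ 0; q ≥ 0 ⇒ t ≤ 16. So t ∈ [0, 16]: 17 solutions.

17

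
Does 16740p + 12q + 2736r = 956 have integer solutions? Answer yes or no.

gcd(16740, 12) = 12  (16740 = 1395×12).
gcd(12, 2736) = 12.
12 does not divide 956 (remainder 8), so no integer solutions.

no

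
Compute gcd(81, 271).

gcd(271, 81):
  271 = 3*81 + 28
  81 = 2*28 + 25
  28 = 1*25 + 3
  25 = 8*3 + 1
  3 = 3*1
so gcd(271, 81) = 1.

1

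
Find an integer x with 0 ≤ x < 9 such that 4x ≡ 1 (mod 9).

gcd(9, 4):
  9 = 2·4 + 1
  4 = 4·1
so gcd(9, 4) = 1.
Back-substitute for Bézout coefficients:
  1 = 9 - 2·4
  ... = 4·(-2) + 9·(1)
So 4·-2 ≡ 1 (mod 9), and -2 mod 9 = 7.

7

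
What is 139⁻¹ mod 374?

gcd(374, 139) = 1.
By Bézout, 139*(-113) + 374*(42) = 1.
So 139*-113 ≡ 1 (mod 374), and -113 mod 374 = 261.

261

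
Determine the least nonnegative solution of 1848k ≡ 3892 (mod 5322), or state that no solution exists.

gcd(5322, 1848) = 6.
6 does not divide 3892, so the congruence has no solution.

no solution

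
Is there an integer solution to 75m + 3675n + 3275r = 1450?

yes

gcd(3675, 75) = 75  (3675 = 49*75).
gcd(75, 3275) = 25.
25 divides 1450, so integer solutions exist.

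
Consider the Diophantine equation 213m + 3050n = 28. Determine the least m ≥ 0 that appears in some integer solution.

gcd(3050, 213):
  3050 = 14×213 + 68
  213 = 3×68 + 9
  68 = 7×9 + 5
  9 = 1×5 + 4
  5 = 1×4 + 1
  4 = 4×1
so gcd(3050, 213) = 1.
1 divides 28, so solutions exist.
Back-substitute for Bézout coefficients:
  1 = 5 - 1×4
  ... = 213×(-673) + 3050×(47)
Scale by 28/1 = 28: (m₀, n₀) = (-18844, 1316).
General solution: m = -18844 + 3050t, n = 1316 - 213t for integer t.
m ≥ 0: smallest is -18844 mod 3050 = 2506 (at t = 7), with n = -175.

2506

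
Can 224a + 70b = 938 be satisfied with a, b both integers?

yes

gcd(224, 70) = 14  (224 = 3×70 + 14, 70 = 5×14).
14 divides 938, so integer solutions exist.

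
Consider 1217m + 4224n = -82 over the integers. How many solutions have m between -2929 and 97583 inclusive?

24

gcd(4224, 1217) = 1.
By Bézout, 1217*(833) + 4224*(-240) = 1.
Particular solution: (3502, -1009).
General solution: m = 3502 + 4224t, n = -1009 - 1217t for integer t.
-2929 ≤ 3502 + 4224t ≤ 97583 gives t ∈ [-1, 22], which is 24 values.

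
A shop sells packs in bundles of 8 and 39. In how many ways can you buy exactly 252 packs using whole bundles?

Need nonnegative integers with 8j + 39k = 252.
gcd(8, 39) = 1, and 8·(5) + 39·(-1) = 1.
So (j₀, k₀) = (1260, -252); general j = 1260 + 39t, k = -252 - 8t.
j ≥ 0 ⇒ t ≥ -32; k ≥ 0 ⇒ t ≤ -32. That's 1 value of t.

1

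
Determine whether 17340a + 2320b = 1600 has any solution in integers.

gcd(17340, 2320):
  17340 = 7·2320 + 1100
  2320 = 2·1100 + 120
  1100 = 9·120 + 20
  120 = 6·20
so gcd(17340, 2320) = 20.
20 divides 1600, so integer solutions exist.

yes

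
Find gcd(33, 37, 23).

gcd(37, 33) = 1  (37 = 1*33 + 4, 33 = 8*4 + 1, 4 = 4*1).
gcd(1, 23) = 1.

1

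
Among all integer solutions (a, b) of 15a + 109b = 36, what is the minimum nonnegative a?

46

gcd(109, 15) = 1  (109 = 7·15 + 4, 15 = 3·4 + 3, 4 = 1·3 + 1, 3 = 3·1).
1 divides 36, so solutions exist.
Back-substituting, 15·(-29) + 109·(4) = 1.
Scale by 36/1 = 36: (a₀, b₀) = (-1044, 144).
General solution: a = -1044 + 109t, b = 144 - 15t for integer t.
a ≥ 0: smallest is -1044 mod 109 = 46 (at t = 10), with b = -6.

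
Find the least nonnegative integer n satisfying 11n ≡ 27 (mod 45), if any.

gcd(45, 11) = 1.
1 divides 27, so solutions exist.
By Bézout, 11*(-4) + 45*(1) = 1.
So 11*(-4) ≡ 1 (mod 45); multiply by 27: n ≡ -108 (mod 45).
Smallest nonnegative: n = -108 mod 45 = 27.

27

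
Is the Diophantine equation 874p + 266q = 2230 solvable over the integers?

gcd(874, 266):
  874 = 3*266 + 76
  266 = 3*76 + 38
  76 = 2*38
so gcd(874, 266) = 38.
38 does not divide 2230 (remainder 26), so no integer solutions.

no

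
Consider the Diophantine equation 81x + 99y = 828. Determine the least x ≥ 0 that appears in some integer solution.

gcd(99, 81) = 9  (99 = 1·81 + 18, 81 = 4·18 + 9, 18 = 2·9).
9 divides 828, so solutions exist.
Back-substituting, 81·(5) + 99·(-4) = 9.
Scale by 828/9 = 92: (x₀, y₀) = (460, -368).
General solution: x = 460 + 11t, y = -368 - 9t for integer t.
x ≥ 0: smallest is 460 mod 11 = 9 (at t = -41), with y = 1.

9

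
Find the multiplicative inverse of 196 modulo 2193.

1600

gcd(2193, 196) = 1  (2193 = 11×196 + 37, 196 = 5×37 + 11, 37 = 3×11 + 4, 11 = 2×4 + 3, 4 = 1×3 + 1, 3 = 3×1).
Back-substituting, 196×(-593) + 2193×(53) = 1.
So 196×-593 ≡ 1 (mod 2193), and -593 mod 2193 = 1600.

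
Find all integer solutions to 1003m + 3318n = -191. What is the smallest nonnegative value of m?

979

gcd(3318, 1003) = 1  (3318 = 3*1003 + 309, 1003 = 3*309 + 76, 309 = 4*76 + 5, 76 = 15*5 + 1, 5 = 5*1).
1 divides -191, so solutions exist.
Back-substituting, 1003*(655) + 3318*(-198) = 1.
Scale by -191/1 = -191: (m₀, n₀) = (-125105, 37818).
General solution: m = -125105 + 3318t, n = 37818 - 1003t for integer t.
m ≥ 0: smallest is -125105 mod 3318 = 979 (at t = 38), with n = -296.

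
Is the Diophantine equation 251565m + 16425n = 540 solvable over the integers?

gcd(251565, 16425) = 15  (251565 = 15*16425 + 5190, 16425 = 3*5190 + 855, 5190 = 6*855 + 60, 855 = 14*60 + 15, 60 = 4*15).
15 divides 540, so integer solutions exist.

yes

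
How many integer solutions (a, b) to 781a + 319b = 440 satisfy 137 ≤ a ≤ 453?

gcd(781, 319):
  781 = 2*319 + 143
  319 = 2*143 + 33
  143 = 4*33 + 11
  33 = 3*11
so gcd(781, 319) = 11.
Back-substitute for Bézout coefficients:
  11 = 143 - 4*33
  ... = 781*(9) + 319*(-22)
Scale by 40: particular solution (360, -880); reduce a mod 29: (12, -28).
General solution: a = 12 + 29t, b = -28 - 71t for integer t.
137 ≤ 12 + 29t ≤ 453 gives t ∈ [5, 15], which is 11 values.

11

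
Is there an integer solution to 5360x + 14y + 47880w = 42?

yes

gcd(5360, 14) = 2.
gcd(2, 47880) = 2.
2 divides 42, so integer solutions exist.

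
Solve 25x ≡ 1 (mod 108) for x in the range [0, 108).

13

gcd(108, 25) = 1  (108 = 4*25 + 8, 25 = 3*8 + 1, 8 = 8*1).
Back-substituting, 25*(13) + 108*(-3) = 1.
So 25*13 ≡ 1 (mod 108), and 13 mod 108 = 13.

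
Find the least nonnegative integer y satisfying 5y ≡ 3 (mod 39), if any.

gcd(39, 5) = 1  (39 = 7*5 + 4, 5 = 1*4 + 1, 4 = 4*1).
1 divides 3, so solutions exist.
Back-substituting, 5*(8) + 39*(-1) = 1.
So 5*(8) ≡ 1 (mod 39); multiply by 3: y ≡ 24 (mod 39).
Smallest nonnegative: y = 24 mod 39 = 24.

24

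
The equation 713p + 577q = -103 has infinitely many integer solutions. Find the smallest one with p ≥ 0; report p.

gcd(713, 577):
  713 = 1*577 + 136
  577 = 4*136 + 33
  136 = 4*33 + 4
  33 = 8*4 + 1
  4 = 4*1
so gcd(713, 577) = 1.
1 divides -103, so solutions exist.
Back-substitute for Bézout coefficients:
  1 = 33 - 8*4
  ... = 713*(-140) + 577*(173)
Scale by -103/1 = -103: (p₀, q₀) = (14420, -17819).
General solution: p = 14420 + 577t, q = -17819 - 713t for integer t.
p ≥ 0: smallest is 14420 mod 577 = 572 (at t = -24), with q = -707.

572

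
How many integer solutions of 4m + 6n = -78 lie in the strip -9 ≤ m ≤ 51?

21

gcd(6, 4):
  6 = 1×4 + 2
  4 = 2×2
so gcd(6, 4) = 2.
Back-substitute for Bézout coefficients:
  2 = 6 - 1×4
  ... = 4×(-1) + 6×(1)
Scale by -39: particular solution (39, -39); reduce m mod 3: (0, -13).
General solution: m = 0 + 3t, n = -13 - 2t for integer t.
-9 ≤ 0 + 3t ≤ 51 gives t ∈ [-3, 17], which is 21 values.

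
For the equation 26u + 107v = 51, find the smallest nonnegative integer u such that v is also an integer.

gcd(107, 26):
  107 = 4·26 + 3
  26 = 8·3 + 2
  3 = 1·2 + 1
  2 = 2·1
so gcd(107, 26) = 1.
1 divides 51, so solutions exist.
Back-substitute for Bézout coefficients:
  1 = 3 - 1·2
  ... = 26·(-37) + 107·(9)
Scale by 51/1 = 51: (u₀, v₀) = (-1887, 459).
General solution: u = -1887 + 107t, v = 459 - 26t for integer t.
u ≥ 0: smallest is -1887 mod 107 = 39 (at t = 18), with v = -9.

39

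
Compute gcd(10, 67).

gcd(67, 10):
  67 = 6·10 + 7
  10 = 1·7 + 3
  7 = 2·3 + 1
  3 = 3·1
so gcd(67, 10) = 1.

1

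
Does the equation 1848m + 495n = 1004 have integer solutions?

no

gcd(1848, 495) = 33  (1848 = 3*495 + 363, 495 = 1*363 + 132, 363 = 2*132 + 99, 132 = 1*99 + 33, 99 = 3*33).
33 does not divide 1004 (remainder 14), so no integer solutions.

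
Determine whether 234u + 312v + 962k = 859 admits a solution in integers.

gcd(312, 234) = 78  (312 = 1×234 + 78, 234 = 3×78).
gcd(78, 962) = 26.
26 does not divide 859 (remainder 1), so no integer solutions.

no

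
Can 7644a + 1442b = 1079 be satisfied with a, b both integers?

no

gcd(7644, 1442):
  7644 = 5*1442 + 434
  1442 = 3*434 + 140
  434 = 3*140 + 14
  140 = 10*14
so gcd(7644, 1442) = 14.
14 does not divide 1079 (remainder 1), so no integer solutions.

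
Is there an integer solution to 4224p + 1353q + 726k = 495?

yes

gcd(4224, 1353):
  4224 = 3×1353 + 165
  1353 = 8×165 + 33
  165 = 5×33
so gcd(4224, 1353) = 33.
gcd(33, 726) = 33.
33 divides 495, so integer solutions exist.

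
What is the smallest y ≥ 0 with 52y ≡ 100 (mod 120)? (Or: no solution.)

gcd(120, 52) = 4.
4 divides 100, so solutions exist.
By Bézout, 52·(7) + 120·(-3) = 4.
So 52·(7) ≡ 4 (mod 120); multiply by 25: y ≡ 175 (mod 30).
Smallest nonnegative: y = 175 mod 30 = 25.

25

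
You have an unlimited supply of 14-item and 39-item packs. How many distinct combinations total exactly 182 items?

Need nonnegative integers with 14j + 39k = 182.
gcd(14, 39) = 1, and 14·(14) + 39·(-5) = 1.
So (j₀, k₀) = (2548, -910); general j = 2548 + 39t, k = -910 - 14t.
j ≥ 0 ⇒ t ≥ -65; k ≥ 0 ⇒ t ≤ -65. That's 1 value of t.

1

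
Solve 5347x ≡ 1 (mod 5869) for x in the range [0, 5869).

416

gcd(5869, 5347):
  5869 = 1·5347 + 522
  5347 = 10·522 + 127
  522 = 4·127 + 14
  127 = 9·14 + 1
  14 = 14·1
so gcd(5869, 5347) = 1.
Back-substitute for Bézout coefficients:
  1 = 127 - 9·14
  ... = 5347·(416) + 5869·(-379)
So 5347·416 ≡ 1 (mod 5869), and 416 mod 5869 = 416.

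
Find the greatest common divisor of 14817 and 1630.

gcd(14817, 1630):
  14817 = 9*1630 + 147
  1630 = 11*147 + 13
  147 = 11*13 + 4
  13 = 3*4 + 1
  4 = 4*1
so gcd(14817, 1630) = 1.

1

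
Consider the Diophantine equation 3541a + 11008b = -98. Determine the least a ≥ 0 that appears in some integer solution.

7206

gcd(11008, 3541):
  11008 = 3*3541 + 385
  3541 = 9*385 + 76
  385 = 5*76 + 5
  76 = 15*5 + 1
  5 = 5*1
so gcd(11008, 3541) = 1.
1 divides -98, so solutions exist.
Back-substitute for Bézout coefficients:
  1 = 76 - 15*5
  ... = 3541*(2173) + 11008*(-699)
Scale by -98/1 = -98: (a₀, b₀) = (-212954, 68502).
General solution: a = -212954 + 11008t, b = 68502 - 3541t for integer t.
a ≥ 0: smallest is -212954 mod 11008 = 7206 (at t = 20), with b = -2318.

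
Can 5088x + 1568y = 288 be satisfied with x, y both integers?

yes

gcd(5088, 1568):
  5088 = 3×1568 + 384
  1568 = 4×384 + 32
  384 = 12×32
so gcd(5088, 1568) = 32.
32 divides 288, so integer solutions exist.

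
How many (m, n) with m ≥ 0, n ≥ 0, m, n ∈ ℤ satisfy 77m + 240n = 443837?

gcd(240, 77):
  240 = 3×77 + 9
  77 = 8×9 + 5
  9 = 1×5 + 4
  5 = 1×4 + 1
  4 = 4×1
so gcd(240, 77) = 1.
Back-substitute for Bézout coefficients:
  1 = 5 - 1×4
  ... = 77×(53) + 240×(-17)
Scale by 443837: one solution is (23523361, -7545229). Reduce m mod 240: (1, 1849).
General: m = 1 + 240t, n = 1849 - 77t.
m ≥ 0 ⇒ t ≥ 0; n ≥ 0 ⇒ t ≤ 24. So t ∈ [0, 24]: 25 solutions.

25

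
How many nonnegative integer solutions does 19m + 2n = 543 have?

14

gcd(19, 2) = 1  (19 = 9·2 + 1, 2 = 2·1).
Back-substituting, 19·(1) + 2·(-9) = 1.
Scale by 543: one solution is (543, -4887). Reduce m mod 2: (1, 262).
General: m = 1 + 2t, n = 262 - 19t.
m ≥ 0 ⇒ t ≥ 0; n ≥ 0 ⇒ t ≤ 13. So t ∈ [0, 13]: 14 solutions.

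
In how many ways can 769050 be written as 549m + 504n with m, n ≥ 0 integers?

25

gcd(549, 504):
  549 = 1×504 + 45
  504 = 11×45 + 9
  45 = 5×9
so gcd(549, 504) = 9.
Back-substitute for Bézout coefficients:
  9 = 504 - 11×45
  ... = 549×(-11) + 504×(12)
Scale by 85450: one solution is (-939950, 1025400). Reduce m mod 56: (10, 1515).
General: m = 10 + 56t, n = 1515 - 61t.
m ≥ 0 ⇒ t ≥ 0; n ≥ 0 ⇒ t ≤ 24. So t ∈ [0, 24]: 25 solutions.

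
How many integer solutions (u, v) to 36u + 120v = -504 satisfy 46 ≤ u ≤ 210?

17

gcd(120, 36) = 12.
By Bézout, 36*(-3) + 120*(1) = 12.
Particular solution: (6, -6).
General solution: u = 6 + 10t, v = -6 - 3t for integer t.
46 ≤ 6 + 10t ≤ 210 gives t ∈ [4, 20], which is 17 values.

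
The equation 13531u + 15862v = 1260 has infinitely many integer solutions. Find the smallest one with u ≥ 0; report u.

gcd(15862, 13531):
  15862 = 1*13531 + 2331
  13531 = 5*2331 + 1876
  2331 = 1*1876 + 455
  1876 = 4*455 + 56
  455 = 8*56 + 7
  56 = 8*7
so gcd(15862, 13531) = 7.
7 divides 1260, so solutions exist.
Back-substitute for Bézout coefficients:
  7 = 455 - 8*56
  ... = 13531*(-279) + 15862*(238)
Scale by 1260/7 = 180: (u₀, v₀) = (-50220, 42840).
General solution: u = -50220 + 2266t, v = 42840 - 1933t for integer t.
u ≥ 0: smallest is -50220 mod 2266 = 1898 (at t = 23), with v = -1619.

1898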